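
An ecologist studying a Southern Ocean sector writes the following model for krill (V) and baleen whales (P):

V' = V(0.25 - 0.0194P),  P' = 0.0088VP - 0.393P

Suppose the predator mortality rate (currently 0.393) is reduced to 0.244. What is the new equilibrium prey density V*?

V* ≈ 27.7

At the interior fixed point, setting dP/dt = 0 with P > 0 fixes V* = (predator death rate)/(VP coefficient) — independent of the other coefficients.
With the change, V* = 0.244/0.0088 = 27.7; it falls from 44.7.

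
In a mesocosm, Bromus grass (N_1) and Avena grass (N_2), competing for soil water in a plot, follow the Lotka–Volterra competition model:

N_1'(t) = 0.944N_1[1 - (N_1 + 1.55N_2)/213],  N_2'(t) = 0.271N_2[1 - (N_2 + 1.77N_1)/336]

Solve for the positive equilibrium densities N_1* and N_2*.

Setting both brackets to zero gives the nullclines N_1 + 1.55N_2 = 213 and 1.77N_1 + N_2 = 336.
Substituting N_2 = 336 - 1.77N_1 into the first: N_1(1 - 1.55·1.77) = 213 - 1.55·336.
So N_1* = -308/-1.74 = 177, and then N_2* = 336 - 1.77·177 = 23.5.

N_1* ≈ 177, N_2* ≈ 23.5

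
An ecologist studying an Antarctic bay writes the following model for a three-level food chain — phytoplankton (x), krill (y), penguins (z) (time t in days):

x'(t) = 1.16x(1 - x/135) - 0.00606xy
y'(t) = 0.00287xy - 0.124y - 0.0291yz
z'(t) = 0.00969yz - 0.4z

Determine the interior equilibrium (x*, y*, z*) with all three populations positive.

From dz/dt = 0: 0.00969y* = 0.4, so y* = 41.3.
From dx/dt = 0: 1.16(1 - x*/135) = 0.00606·41.3, giving x* = 135·(1 - 0.216) = 106.
From dy/dt = 0: 0.00287·106 - 0.124 = 0.0291z*, so z* = 0.18/0.0291 = 6.18.

x* ≈ 106, y* ≈ 41.3, z* ≈ 6.18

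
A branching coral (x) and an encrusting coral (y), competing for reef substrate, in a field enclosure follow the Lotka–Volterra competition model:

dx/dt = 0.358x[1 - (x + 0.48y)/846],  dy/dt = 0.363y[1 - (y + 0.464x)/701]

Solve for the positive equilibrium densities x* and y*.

x* ≈ 656, y* ≈ 397

Setting both brackets to zero gives the nullclines x + 0.48y = 846 and 0.464x + y = 701.
Substituting y = 701 - 0.464x into the first: x(1 - 0.48·0.464) = 846 - 0.48·701.
So x* = 510/0.777 = 656, and then y* = 701 - 0.464·656 = 397.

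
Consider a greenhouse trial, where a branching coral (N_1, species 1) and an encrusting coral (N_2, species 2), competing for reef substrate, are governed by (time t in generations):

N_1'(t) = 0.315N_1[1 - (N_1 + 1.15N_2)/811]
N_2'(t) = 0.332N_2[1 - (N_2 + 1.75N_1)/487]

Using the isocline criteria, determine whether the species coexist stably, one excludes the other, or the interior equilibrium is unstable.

Compare the nullcline intercepts: K1/α12 = 811/1.15 = 705 > K2 = 487; K2/α21 = 487/1.75 = 278 < K1 = 811.
Since the inequalities point opposite ways, species 1 can invade but species 2 cannot.

species 1 excludes species 2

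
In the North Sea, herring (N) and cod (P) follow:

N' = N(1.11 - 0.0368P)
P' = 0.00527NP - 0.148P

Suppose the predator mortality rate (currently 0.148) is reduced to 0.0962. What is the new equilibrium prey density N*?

N* ≈ 18.3

At the interior fixed point, setting dP/dt = 0 with P > 0 fixes N* = (predator death rate)/(NP coefficient) — independent of the other coefficients.
With the change, N* = 0.0962/0.00527 = 18.3; it falls from 28.1.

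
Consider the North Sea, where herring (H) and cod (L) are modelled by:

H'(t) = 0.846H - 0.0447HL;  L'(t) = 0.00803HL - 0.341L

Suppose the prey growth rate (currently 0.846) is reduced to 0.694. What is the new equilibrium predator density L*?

At the interior fixed point, setting dH/dt = 0 with H > 0 fixes L* = (prey growth rate)/(HL coefficient) — independent of the other coefficients.
With the change, L* = 0.694/0.0447 = 15.5; it falls from 18.9.

L* ≈ 15.5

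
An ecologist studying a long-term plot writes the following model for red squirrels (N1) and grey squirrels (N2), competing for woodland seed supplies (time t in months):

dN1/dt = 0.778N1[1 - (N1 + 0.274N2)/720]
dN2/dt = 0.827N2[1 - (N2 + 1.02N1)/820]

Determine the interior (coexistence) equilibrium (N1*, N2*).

N1* ≈ 687, N2* ≈ 119

Setting both brackets to zero gives the nullclines N1 + 0.274N2 = 720 and 1.02N1 + N2 = 820.
Substituting N2 = 820 - 1.02N1 into the first: N1(1 - 0.274·1.02) = 720 - 0.274·820.
So N1* = 495/0.721 = 687, and then N2* = 820 - 1.02·687 = 119.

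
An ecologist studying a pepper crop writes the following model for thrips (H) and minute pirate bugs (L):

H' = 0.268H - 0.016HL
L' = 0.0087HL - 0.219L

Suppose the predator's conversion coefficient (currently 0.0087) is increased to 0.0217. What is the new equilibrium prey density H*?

H* ≈ 10.1

At the interior fixed point, setting dL/dt = 0 with L > 0 fixes H* = (predator death rate)/(HL coefficient) — independent of the other coefficients.
With the change, H* = 0.219/0.0217 = 10.1; it falls from 25.2.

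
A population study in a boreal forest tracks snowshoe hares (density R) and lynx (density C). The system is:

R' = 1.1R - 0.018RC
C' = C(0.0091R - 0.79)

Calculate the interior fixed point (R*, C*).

Set dC/dt = 0 with C > 0: 0.0091R - 0.79 = 0, so R* = 0.79/0.0091 = 86.8.
Set dR/dt = 0 with R > 0: 1.1 - 0.018C = 0, so C* = 1.1/0.018 = 61.1.

R* ≈ 86.8, C* ≈ 61.1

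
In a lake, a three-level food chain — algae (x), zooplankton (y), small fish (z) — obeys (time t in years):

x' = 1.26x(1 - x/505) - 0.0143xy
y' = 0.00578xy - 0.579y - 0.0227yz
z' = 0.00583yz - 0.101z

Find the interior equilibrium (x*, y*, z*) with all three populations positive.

From dz/dt = 0: 0.00583y* = 0.101, so y* = 17.3.
From dx/dt = 0: 1.26(1 - x*/505) = 0.0143·17.3, giving x* = 505·(1 - 0.197) = 406.
From dy/dt = 0: 0.00578·406 - 0.579 = 0.0227z*, so z* = 1.77/0.0227 = 77.8.

x* ≈ 406, y* ≈ 17.3, z* ≈ 77.8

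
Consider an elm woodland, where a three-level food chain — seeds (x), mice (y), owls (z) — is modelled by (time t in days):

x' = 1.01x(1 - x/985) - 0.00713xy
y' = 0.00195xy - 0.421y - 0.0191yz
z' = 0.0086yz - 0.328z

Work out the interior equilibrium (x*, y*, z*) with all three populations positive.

x* ≈ 720, y* ≈ 38.1, z* ≈ 51.4

From dz/dt = 0: 0.0086y* = 0.328, so y* = 38.1.
From dx/dt = 0: 1.01(1 - x*/985) = 0.00713·38.1, giving x* = 985·(1 - 0.269) = 720.
From dy/dt = 0: 0.00195·720 - 0.421 = 0.0191z*, so z* = 0.983/0.0191 = 51.4.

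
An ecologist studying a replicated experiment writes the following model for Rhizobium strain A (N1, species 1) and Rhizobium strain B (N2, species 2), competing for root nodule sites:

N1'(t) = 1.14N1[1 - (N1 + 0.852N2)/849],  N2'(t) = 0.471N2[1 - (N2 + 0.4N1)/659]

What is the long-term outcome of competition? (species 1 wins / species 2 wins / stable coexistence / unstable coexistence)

Compare the nullcline intercepts: K1/α12 = 849/0.852 = 996 > K2 = 659; K2/α21 = 659/0.4 = 1650 > K1 = 849.
Since both inequalities hold, each species can invade when rare, so the interior equilibrium is stable.

stable coexistence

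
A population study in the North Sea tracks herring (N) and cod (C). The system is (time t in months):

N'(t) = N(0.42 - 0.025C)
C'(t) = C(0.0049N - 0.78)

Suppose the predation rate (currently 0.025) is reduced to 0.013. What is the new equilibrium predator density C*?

At the interior fixed point, setting dN/dt = 0 with N > 0 fixes C* = (prey growth rate)/(NC coefficient) — independent of the other coefficients.
With the change, C* = 0.42/0.013 = 32.3; it rises from 16.8.

C* ≈ 32.3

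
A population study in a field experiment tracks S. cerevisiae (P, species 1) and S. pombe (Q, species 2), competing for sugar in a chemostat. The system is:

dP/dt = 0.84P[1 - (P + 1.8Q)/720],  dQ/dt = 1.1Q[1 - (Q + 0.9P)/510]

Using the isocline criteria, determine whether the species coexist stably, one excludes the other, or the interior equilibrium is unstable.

Compare the nullcline intercepts: K1/α12 = 720/1.8 = 400 < K2 = 510; K2/α21 = 510/0.9 = 567 < K1 = 720.
Since both are reversed, neither can invade when rare; the interior point is a saddle.

unstable coexistence (outcome depends on initial conditions)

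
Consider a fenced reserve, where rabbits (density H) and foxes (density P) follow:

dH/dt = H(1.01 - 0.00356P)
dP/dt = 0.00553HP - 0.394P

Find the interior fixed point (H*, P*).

Set dP/dt = 0 with P > 0: 0.00553H - 0.394 = 0, so H* = 0.394/0.00553 = 71.2.
Set dH/dt = 0 with H > 0: 1.01 - 0.00356P = 0, so P* = 1.01/0.00356 = 284.

H* ≈ 71.2, P* ≈ 284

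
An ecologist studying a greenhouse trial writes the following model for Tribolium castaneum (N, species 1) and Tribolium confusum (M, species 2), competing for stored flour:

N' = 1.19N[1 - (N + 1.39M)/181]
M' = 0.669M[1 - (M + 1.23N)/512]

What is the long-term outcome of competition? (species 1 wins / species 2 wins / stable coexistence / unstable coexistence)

species 2 excludes species 1

Compare the nullcline intercepts: K1/α12 = 181/1.39 = 130 < K2 = 512; K2/α21 = 512/1.23 = 416 > K1 = 181.
Since the inequalities point opposite ways, species 2 can invade but species 1 cannot.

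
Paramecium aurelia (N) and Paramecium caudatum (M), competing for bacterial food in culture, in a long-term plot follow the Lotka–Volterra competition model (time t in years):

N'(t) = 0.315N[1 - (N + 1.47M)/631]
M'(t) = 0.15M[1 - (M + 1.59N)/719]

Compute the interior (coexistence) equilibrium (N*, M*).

Setting both brackets to zero gives the nullclines N + 1.47M = 631 and 1.59N + M = 719.
Substituting M = 719 - 1.59N into the first: N(1 - 1.47·1.59) = 631 - 1.47·719.
So N* = -426/-1.34 = 318, and then M* = 719 - 1.59·318 = 213.

N* ≈ 318, M* ≈ 213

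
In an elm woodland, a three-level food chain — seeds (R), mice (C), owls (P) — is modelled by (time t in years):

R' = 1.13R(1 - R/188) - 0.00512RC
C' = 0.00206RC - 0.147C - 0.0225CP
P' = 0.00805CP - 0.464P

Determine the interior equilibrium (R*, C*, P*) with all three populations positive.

R* ≈ 139, C* ≈ 57.6, P* ≈ 6.18

From dP/dt = 0: 0.00805C* = 0.464, so C* = 57.6.
From dR/dt = 0: 1.13(1 - R*/188) = 0.00512·57.6, giving R* = 188·(1 - 0.261) = 139.
From dC/dt = 0: 0.00206·139 - 0.147 = 0.0225P*, so P* = 0.139/0.0225 = 6.18.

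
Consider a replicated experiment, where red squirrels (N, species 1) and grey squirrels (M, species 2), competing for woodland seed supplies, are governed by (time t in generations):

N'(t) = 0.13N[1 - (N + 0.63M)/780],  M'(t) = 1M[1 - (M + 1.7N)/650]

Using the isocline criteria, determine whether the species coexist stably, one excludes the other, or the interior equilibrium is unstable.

species 1 excludes species 2

Compare the nullcline intercepts: K1/α12 = 780/0.63 = 1240 > K2 = 650; K2/α21 = 650/1.7 = 382 < K1 = 780.
Since the inequalities point opposite ways, species 1 can invade but species 2 cannot.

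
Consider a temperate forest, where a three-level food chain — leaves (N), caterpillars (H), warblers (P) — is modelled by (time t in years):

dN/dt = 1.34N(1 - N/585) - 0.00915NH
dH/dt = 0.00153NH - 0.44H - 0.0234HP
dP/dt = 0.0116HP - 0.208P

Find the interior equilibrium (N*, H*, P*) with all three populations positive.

From dP/dt = 0: 0.0116H* = 0.208, so H* = 17.9.
From dN/dt = 0: 1.34(1 - N*/585) = 0.00915·17.9, giving N* = 585·(1 - 0.122) = 513.
From dH/dt = 0: 0.00153·513 - 0.44 = 0.0234P*, so P* = 0.345/0.0234 = 14.8.

N* ≈ 513, H* ≈ 17.9, P* ≈ 14.8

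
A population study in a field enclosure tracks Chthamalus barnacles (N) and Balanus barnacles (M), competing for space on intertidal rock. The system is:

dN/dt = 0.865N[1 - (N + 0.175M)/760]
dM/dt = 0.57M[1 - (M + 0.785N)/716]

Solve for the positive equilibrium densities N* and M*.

N* ≈ 736, M* ≈ 138

Setting both brackets to zero gives the nullclines N + 0.175M = 760 and 0.785N + M = 716.
Substituting M = 716 - 0.785N into the first: N(1 - 0.175·0.785) = 760 - 0.175·716.
So N* = 635/0.863 = 736, and then M* = 716 - 0.785·736 = 138.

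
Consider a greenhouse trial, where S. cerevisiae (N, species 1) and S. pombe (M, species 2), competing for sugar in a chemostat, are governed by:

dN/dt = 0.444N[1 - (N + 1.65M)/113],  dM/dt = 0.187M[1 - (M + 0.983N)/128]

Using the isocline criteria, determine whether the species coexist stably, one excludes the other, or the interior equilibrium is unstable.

Compare the nullcline intercepts: K1/α12 = 113/1.65 = 68.5 < K2 = 128; K2/α21 = 128/0.983 = 130 > K1 = 113.
Since the inequalities point opposite ways, species 2 can invade but species 1 cannot.

species 2 excludes species 1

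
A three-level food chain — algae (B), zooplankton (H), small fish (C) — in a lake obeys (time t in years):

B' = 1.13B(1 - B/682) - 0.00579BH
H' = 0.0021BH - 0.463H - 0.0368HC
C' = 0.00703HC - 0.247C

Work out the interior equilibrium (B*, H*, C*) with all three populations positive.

From dC/dt = 0: 0.00703H* = 0.247, so H* = 35.1.
From dB/dt = 0: 1.13(1 - B*/682) = 0.00579·35.1, giving B* = 682·(1 - 0.18) = 559.
From dH/dt = 0: 0.0021·559 - 0.463 = 0.0368C*, so C* = 0.711/0.0368 = 19.3.

B* ≈ 559, H* ≈ 35.1, C* ≈ 19.3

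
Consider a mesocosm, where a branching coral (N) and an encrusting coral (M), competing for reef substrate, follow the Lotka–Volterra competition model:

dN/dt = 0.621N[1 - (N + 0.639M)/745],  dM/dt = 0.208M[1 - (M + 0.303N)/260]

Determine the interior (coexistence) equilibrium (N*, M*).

N* ≈ 718, M* ≈ 42.5

Setting both brackets to zero gives the nullclines N + 0.639M = 745 and 0.303N + M = 260.
Substituting M = 260 - 0.303N into the first: N(1 - 0.639·0.303) = 745 - 0.639·260.
So N* = 579/0.806 = 718, and then M* = 260 - 0.303·718 = 42.5.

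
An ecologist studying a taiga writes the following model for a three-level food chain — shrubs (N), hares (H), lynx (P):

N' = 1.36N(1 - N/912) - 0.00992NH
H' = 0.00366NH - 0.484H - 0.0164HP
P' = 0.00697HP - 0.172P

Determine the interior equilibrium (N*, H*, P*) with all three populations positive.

N* ≈ 748, H* ≈ 24.7, P* ≈ 137

From dP/dt = 0: 0.00697H* = 0.172, so H* = 24.7.
From dN/dt = 0: 1.36(1 - N*/912) = 0.00992·24.7, giving N* = 912·(1 - 0.18) = 748.
From dH/dt = 0: 0.00366·748 - 0.484 = 0.0164P*, so P* = 2.25/0.0164 = 137.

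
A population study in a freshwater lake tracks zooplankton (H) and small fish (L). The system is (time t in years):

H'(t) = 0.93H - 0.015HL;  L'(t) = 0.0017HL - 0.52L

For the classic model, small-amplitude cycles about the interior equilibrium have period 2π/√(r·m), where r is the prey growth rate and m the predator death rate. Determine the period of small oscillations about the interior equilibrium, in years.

T ≈ 9.04 years

Here r = 0.93 and m = 0.52, so r·m = 0.484.
ω = √0.484 = 0.695 per year, hence T = 2π/ω ≈ 9.04 years.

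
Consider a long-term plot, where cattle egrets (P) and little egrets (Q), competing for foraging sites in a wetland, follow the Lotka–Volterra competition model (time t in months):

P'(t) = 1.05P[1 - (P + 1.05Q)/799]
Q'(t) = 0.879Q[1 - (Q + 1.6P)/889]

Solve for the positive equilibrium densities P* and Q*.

Setting both brackets to zero gives the nullclines P + 1.05Q = 799 and 1.6P + Q = 889.
Substituting Q = 889 - 1.6P into the first: P(1 - 1.05·1.6) = 799 - 1.05·889.
So P* = -134/-0.68 = 198, and then Q* = 889 - 1.6·198 = 573.

P* ≈ 198, Q* ≈ 573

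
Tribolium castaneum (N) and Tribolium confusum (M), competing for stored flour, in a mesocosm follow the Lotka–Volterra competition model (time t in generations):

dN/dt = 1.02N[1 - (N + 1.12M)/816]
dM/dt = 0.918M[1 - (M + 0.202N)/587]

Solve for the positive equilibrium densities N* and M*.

Setting both brackets to zero gives the nullclines N + 1.12M = 816 and 0.202N + M = 587.
Substituting M = 587 - 0.202N into the first: N(1 - 1.12·0.202) = 816 - 1.12·587.
So N* = 159/0.774 = 205, and then M* = 587 - 0.202·205 = 546.

N* ≈ 205, M* ≈ 546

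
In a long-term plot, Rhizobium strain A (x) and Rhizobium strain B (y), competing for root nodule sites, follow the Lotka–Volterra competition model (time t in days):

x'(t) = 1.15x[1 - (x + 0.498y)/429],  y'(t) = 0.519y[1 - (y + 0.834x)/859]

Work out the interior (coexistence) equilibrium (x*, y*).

x* ≈ 2.08, y* ≈ 857

Setting both brackets to zero gives the nullclines x + 0.498y = 429 and 0.834x + y = 859.
Substituting y = 859 - 0.834x into the first: x(1 - 0.498·0.834) = 429 - 0.498·859.
So x* = 1.22/0.585 = 2.08, and then y* = 859 - 0.834·2.08 = 857.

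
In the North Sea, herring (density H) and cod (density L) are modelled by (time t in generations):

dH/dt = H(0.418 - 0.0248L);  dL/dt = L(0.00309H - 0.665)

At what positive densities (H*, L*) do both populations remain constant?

H* ≈ 215, L* ≈ 16.9

Set dL/dt = 0 with L > 0: 0.00309H - 0.665 = 0, so H* = 0.665/0.00309 = 215.
Set dH/dt = 0 with H > 0: 0.418 - 0.0248L = 0, so L* = 0.418/0.0248 = 16.9.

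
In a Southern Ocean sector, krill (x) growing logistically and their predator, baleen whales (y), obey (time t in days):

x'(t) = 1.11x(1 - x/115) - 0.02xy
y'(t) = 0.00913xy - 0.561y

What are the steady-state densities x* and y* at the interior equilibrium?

x* ≈ 61.4, y* ≈ 25.8

From dy/dt = 0 with y > 0: 0.00913x* = 0.561, so x* = 61.4.
Substitute into dx/dt = 0: 1.11(1 - 61.4/115) = 0.02y*.
The bracket is 0.466, giving y* = 0.517/0.02 = 25.8.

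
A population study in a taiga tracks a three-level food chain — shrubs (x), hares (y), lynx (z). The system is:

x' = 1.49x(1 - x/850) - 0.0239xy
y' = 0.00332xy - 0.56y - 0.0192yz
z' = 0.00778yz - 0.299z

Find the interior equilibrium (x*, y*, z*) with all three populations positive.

x* ≈ 326, y* ≈ 38.4, z* ≈ 27.2

From dz/dt = 0: 0.00778y* = 0.299, so y* = 38.4.
From dx/dt = 0: 1.49(1 - x*/850) = 0.0239·38.4, giving x* = 850·(1 - 0.616) = 326.
From dy/dt = 0: 0.00332·326 - 0.56 = 0.0192z*, so z* = 0.522/0.0192 = 27.2.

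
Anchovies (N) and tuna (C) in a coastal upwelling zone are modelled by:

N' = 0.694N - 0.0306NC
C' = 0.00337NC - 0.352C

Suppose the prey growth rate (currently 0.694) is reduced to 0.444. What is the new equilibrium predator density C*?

At the interior fixed point, setting dN/dt = 0 with N > 0 fixes C* = (prey growth rate)/(NC coefficient) — independent of the other coefficients.
With the change, C* = 0.444/0.0306 = 14.5; it falls from 22.7.

C* ≈ 14.5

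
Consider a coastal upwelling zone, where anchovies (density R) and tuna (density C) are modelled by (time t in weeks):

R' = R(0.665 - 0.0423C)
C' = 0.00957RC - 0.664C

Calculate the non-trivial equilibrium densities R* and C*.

R* ≈ 69.4, C* ≈ 15.7

Set dC/dt = 0 with C > 0: 0.00957R - 0.664 = 0, so R* = 0.664/0.00957 = 69.4.
Set dR/dt = 0 with R > 0: 0.665 - 0.0423C = 0, so C* = 0.665/0.0423 = 15.7.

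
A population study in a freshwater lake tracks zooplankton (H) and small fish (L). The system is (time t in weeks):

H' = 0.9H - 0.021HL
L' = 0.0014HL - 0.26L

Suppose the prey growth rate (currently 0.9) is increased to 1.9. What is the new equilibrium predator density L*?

L* ≈ 90.5

At the interior fixed point, setting dH/dt = 0 with H > 0 fixes L* = (prey growth rate)/(HL coefficient) — independent of the other coefficients.
With the change, L* = 1.9/0.021 = 90.5; it rises from 42.9.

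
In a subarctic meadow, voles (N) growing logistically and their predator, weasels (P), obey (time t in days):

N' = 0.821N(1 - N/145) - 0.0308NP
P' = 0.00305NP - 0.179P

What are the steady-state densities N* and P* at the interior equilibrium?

From dP/dt = 0 with P > 0: 0.00305N* = 0.179, so N* = 58.7.
Substitute into dN/dt = 0: 0.821(1 - 58.7/145) = 0.0308P*.
The bracket is 0.595, giving P* = 0.489/0.0308 = 15.9.

N* ≈ 58.7, P* ≈ 15.9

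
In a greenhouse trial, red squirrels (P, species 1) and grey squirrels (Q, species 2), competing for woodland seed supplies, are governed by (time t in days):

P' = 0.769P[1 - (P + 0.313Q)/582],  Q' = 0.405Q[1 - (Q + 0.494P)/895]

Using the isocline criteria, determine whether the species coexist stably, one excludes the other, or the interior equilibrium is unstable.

Compare the nullcline intercepts: K1/α12 = 582/0.313 = 1860 > K2 = 895; K2/α21 = 895/0.494 = 1810 > K1 = 582.
Since both inequalities hold, each species can invade when rare, so the interior equilibrium is stable.

stable coexistence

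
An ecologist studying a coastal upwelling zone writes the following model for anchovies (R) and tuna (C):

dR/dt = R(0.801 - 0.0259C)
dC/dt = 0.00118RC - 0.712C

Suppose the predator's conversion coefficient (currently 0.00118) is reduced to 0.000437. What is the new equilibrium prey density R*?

At the interior fixed point, setting dC/dt = 0 with C > 0 fixes R* = (predator death rate)/(RC coefficient) — independent of the other coefficients.
With the change, R* = 0.712/0.000437 = 1630; it rises from 603.

R* ≈ 1630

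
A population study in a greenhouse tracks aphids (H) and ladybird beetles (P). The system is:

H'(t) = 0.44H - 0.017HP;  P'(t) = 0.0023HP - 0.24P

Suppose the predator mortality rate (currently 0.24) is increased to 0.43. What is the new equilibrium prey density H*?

At the interior fixed point, setting dP/dt = 0 with P > 0 fixes H* = (predator death rate)/(HP coefficient) — independent of the other coefficients.
With the change, H* = 0.43/0.0023 = 187; it rises from 104.

H* ≈ 187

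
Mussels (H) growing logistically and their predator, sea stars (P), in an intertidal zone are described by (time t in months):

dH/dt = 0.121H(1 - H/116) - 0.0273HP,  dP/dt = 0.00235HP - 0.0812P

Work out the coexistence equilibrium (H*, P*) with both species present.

H* ≈ 34.6, P* ≈ 3.11

From dP/dt = 0 with P > 0: 0.00235H* = 0.0812, so H* = 34.6.
Substitute into dH/dt = 0: 0.121(1 - 34.6/116) = 0.0273P*.
The bracket is 0.702, giving P* = 0.085/0.0273 = 3.11.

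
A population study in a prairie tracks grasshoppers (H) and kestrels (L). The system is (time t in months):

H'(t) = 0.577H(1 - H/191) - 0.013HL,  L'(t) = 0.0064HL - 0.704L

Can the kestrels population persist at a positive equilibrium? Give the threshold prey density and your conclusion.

Threshold H = 110; K > 110, so yes, the predator persists.

The predator equation gives dL/dt > 0 only when H > 0.704/0.0064 = 110.
Without the predator, H → K = 191. Since 191 > 110, the predator can invade and persist.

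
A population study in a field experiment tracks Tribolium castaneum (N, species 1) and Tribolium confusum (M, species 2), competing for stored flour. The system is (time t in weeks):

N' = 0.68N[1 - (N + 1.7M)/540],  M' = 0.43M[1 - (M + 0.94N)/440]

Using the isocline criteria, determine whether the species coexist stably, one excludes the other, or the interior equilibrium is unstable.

Compare the nullcline intercepts: K1/α12 = 540/1.7 = 318 < K2 = 440; K2/α21 = 440/0.94 = 468 < K1 = 540.
Since both are reversed, neither can invade when rare; the interior point is a saddle.

unstable coexistence (outcome depends on initial conditions)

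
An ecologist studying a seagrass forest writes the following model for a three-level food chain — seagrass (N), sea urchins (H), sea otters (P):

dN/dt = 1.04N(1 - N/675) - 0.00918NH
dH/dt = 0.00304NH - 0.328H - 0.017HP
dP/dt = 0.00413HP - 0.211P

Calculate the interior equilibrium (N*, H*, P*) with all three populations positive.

N* ≈ 371, H* ≈ 51.1, P* ≈ 47

From dP/dt = 0: 0.00413H* = 0.211, so H* = 51.1.
From dN/dt = 0: 1.04(1 - N*/675) = 0.00918·51.1, giving N* = 675·(1 - 0.451) = 371.
From dH/dt = 0: 0.00304·371 - 0.328 = 0.017P*, so P* = 0.799/0.017 = 47.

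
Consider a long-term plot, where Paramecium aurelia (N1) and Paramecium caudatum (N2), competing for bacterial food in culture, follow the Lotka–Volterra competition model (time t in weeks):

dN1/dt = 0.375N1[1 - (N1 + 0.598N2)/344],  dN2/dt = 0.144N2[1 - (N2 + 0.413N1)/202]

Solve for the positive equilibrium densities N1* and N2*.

Setting both brackets to zero gives the nullclines N1 + 0.598N2 = 344 and 0.413N1 + N2 = 202.
Substituting N2 = 202 - 0.413N1 into the first: N1(1 - 0.598·0.413) = 344 - 0.598·202.
So N1* = 223/0.753 = 296, and then N2* = 202 - 0.413·296 = 79.6.

N1* ≈ 296, N2* ≈ 79.6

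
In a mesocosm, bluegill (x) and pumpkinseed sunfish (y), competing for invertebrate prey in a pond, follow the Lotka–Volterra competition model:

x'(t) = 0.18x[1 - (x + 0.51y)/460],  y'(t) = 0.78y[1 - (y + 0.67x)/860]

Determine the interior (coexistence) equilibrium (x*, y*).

Setting both brackets to zero gives the nullclines x + 0.51y = 460 and 0.67x + y = 860.
Substituting y = 860 - 0.67x into the first: x(1 - 0.51·0.67) = 460 - 0.51·860.
So x* = 21.4/0.658 = 32.5, and then y* = 860 - 0.67·32.5 = 838.

x* ≈ 32.5, y* ≈ 838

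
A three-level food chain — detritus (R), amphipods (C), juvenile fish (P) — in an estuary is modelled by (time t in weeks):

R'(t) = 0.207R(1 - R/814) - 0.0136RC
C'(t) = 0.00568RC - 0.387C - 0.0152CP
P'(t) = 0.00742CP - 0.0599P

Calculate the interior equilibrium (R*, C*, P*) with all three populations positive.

R* ≈ 382, C* ≈ 8.07, P* ≈ 117

From dP/dt = 0: 0.00742C* = 0.0599, so C* = 8.07.
From dR/dt = 0: 0.207(1 - R*/814) = 0.0136·8.07, giving R* = 814·(1 - 0.53) = 382.
From dC/dt = 0: 0.00568·382 - 0.387 = 0.0152P*, so P* = 1.78/0.0152 = 117.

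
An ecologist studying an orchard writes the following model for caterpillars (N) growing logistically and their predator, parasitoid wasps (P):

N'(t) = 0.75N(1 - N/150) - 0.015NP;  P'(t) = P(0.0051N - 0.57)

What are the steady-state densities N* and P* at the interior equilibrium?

From dP/dt = 0 with P > 0: 0.0051N* = 0.57, so N* = 112.
Substitute into dN/dt = 0: 0.75(1 - 112/150) = 0.015P*.
The bracket is 0.255, giving P* = 0.191/0.015 = 12.7.

N* ≈ 112, P* ≈ 12.7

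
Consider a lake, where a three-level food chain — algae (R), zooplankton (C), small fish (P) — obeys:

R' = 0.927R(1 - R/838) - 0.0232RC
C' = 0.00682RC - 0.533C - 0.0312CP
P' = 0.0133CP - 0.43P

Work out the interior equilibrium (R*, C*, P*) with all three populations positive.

R* ≈ 160, C* ≈ 32.3, P* ≈ 17.9

From dP/dt = 0: 0.0133C* = 0.43, so C* = 32.3.
From dR/dt = 0: 0.927(1 - R*/838) = 0.0232·32.3, giving R* = 838·(1 - 0.809) = 160.
From dC/dt = 0: 0.00682·160 - 0.533 = 0.0312P*, so P* = 0.558/0.0312 = 17.9.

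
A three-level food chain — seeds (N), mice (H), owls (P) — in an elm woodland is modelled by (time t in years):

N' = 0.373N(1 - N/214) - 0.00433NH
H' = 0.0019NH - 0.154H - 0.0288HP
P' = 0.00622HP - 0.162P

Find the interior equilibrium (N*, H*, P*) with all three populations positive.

From dP/dt = 0: 0.00622H* = 0.162, so H* = 26.
From dN/dt = 0: 0.373(1 - N*/214) = 0.00433·26, giving N* = 214·(1 - 0.302) = 149.
From dH/dt = 0: 0.0019·149 - 0.154 = 0.0288P*, so P* = 0.13/0.0288 = 4.5.

N* ≈ 149, H* ≈ 26, P* ≈ 4.5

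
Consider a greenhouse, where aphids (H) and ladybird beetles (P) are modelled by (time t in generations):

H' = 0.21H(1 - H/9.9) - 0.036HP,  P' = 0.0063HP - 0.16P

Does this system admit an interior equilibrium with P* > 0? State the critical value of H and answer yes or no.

Threshold H = 25.4; K < 25.4, so no, the predator goes extinct.

The predator equation gives dP/dt > 0 only when H > 0.16/0.0063 = 25.4.
Without the predator, H → K = 9.9. Since 9.9 < 25.4, the predator cannot invade.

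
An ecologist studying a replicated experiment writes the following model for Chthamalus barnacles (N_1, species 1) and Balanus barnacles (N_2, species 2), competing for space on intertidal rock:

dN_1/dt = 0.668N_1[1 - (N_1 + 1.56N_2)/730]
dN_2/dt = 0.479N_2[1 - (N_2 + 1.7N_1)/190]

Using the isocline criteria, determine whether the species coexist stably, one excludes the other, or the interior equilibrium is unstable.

Compare the nullcline intercepts: K1/α12 = 730/1.56 = 468 > K2 = 190; K2/α21 = 190/1.7 = 112 < K1 = 730.
Since the inequalities point opposite ways, species 1 can invade but species 2 cannot.

species 1 excludes species 2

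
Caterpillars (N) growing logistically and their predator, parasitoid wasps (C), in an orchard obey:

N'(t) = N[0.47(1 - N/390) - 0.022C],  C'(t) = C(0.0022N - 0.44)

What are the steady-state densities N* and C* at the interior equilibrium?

From dC/dt = 0 with C > 0: 0.0022N* = 0.44, so N* = 200.
Substitute into dN/dt = 0: 0.47(1 - 200/390) = 0.022C*.
The bracket is 0.487, giving C* = 0.229/0.022 = 10.4.

N* ≈ 200, C* ≈ 10.4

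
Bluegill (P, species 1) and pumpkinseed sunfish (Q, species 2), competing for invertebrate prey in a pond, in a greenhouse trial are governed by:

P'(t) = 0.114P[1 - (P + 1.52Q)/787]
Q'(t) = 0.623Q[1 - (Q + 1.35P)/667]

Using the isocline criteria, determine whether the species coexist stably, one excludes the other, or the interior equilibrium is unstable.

unstable coexistence (outcome depends on initial conditions)

Compare the nullcline intercepts: K1/α12 = 787/1.52 = 518 < K2 = 667; K2/α21 = 667/1.35 = 494 < K1 = 787.
Since both are reversed, neither can invade when rare; the interior point is a saddle.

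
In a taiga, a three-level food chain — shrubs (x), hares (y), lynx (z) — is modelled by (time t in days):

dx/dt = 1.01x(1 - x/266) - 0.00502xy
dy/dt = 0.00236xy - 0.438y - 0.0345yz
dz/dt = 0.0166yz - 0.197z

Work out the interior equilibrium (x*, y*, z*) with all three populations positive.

x* ≈ 250, y* ≈ 11.9, z* ≈ 4.43

From dz/dt = 0: 0.0166y* = 0.197, so y* = 11.9.
From dx/dt = 0: 1.01(1 - x*/266) = 0.00502·11.9, giving x* = 266·(1 - 0.059) = 250.
From dy/dt = 0: 0.00236·250 - 0.438 = 0.0345z*, so z* = 0.153/0.0345 = 4.43.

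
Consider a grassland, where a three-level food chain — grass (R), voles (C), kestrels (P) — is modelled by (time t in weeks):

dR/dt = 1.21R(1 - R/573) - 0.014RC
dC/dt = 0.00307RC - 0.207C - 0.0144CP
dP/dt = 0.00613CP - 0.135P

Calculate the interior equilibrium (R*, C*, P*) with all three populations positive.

From dP/dt = 0: 0.00613C* = 0.135, so C* = 22.
From dR/dt = 0: 1.21(1 - R*/573) = 0.014·22, giving R* = 573·(1 - 0.255) = 427.
From dC/dt = 0: 0.00307·427 - 0.207 = 0.0144P*, so P* = 1.1/0.0144 = 76.7.

R* ≈ 427, C* ≈ 22, P* ≈ 76.7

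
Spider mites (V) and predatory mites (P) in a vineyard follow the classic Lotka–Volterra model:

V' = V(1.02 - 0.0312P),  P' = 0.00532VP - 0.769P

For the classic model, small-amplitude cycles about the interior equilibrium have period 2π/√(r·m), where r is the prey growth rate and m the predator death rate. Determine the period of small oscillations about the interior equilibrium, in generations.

T ≈ 7.09 generations

Here r = 1.02 and m = 0.769, so r·m = 0.784.
ω = √0.784 = 0.886 per generation, hence T = 2π/ω ≈ 7.09 generations.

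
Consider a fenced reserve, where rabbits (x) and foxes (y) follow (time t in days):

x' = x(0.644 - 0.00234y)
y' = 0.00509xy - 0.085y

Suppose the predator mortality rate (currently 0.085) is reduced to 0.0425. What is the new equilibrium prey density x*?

x* ≈ 8.35

At the interior fixed point, setting dy/dt = 0 with y > 0 fixes x* = (predator death rate)/(xy coefficient) — independent of the other coefficients.
With the change, x* = 0.0425/0.00509 = 8.35; it falls from 16.7.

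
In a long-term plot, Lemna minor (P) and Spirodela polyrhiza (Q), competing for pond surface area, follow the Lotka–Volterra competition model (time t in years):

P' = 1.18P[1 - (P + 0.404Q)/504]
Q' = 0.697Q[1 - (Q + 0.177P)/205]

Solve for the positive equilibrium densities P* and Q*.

P* ≈ 454, Q* ≈ 125

Setting both brackets to zero gives the nullclines P + 0.404Q = 504 and 0.177P + Q = 205.
Substituting Q = 205 - 0.177P into the first: P(1 - 0.404·0.177) = 504 - 0.404·205.
So P* = 421/0.928 = 454, and then Q* = 205 - 0.177·454 = 125.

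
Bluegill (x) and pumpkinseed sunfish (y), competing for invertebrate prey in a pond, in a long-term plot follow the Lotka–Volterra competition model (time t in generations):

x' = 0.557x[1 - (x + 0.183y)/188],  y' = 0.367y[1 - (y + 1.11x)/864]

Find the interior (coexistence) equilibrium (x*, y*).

x* ≈ 37.5, y* ≈ 822

Setting both brackets to zero gives the nullclines x + 0.183y = 188 and 1.11x + y = 864.
Substituting y = 864 - 1.11x into the first: x(1 - 0.183·1.11) = 188 - 0.183·864.
So x* = 29.9/0.797 = 37.5, and then y* = 864 - 1.11·37.5 = 822.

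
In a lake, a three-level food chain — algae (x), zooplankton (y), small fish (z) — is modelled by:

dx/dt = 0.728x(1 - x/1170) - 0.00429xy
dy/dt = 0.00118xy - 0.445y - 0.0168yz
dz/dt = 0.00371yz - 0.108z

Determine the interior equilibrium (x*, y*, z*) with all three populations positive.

From dz/dt = 0: 0.00371y* = 0.108, so y* = 29.1.
From dx/dt = 0: 0.728(1 - x*/1170) = 0.00429·29.1, giving x* = 1170·(1 - 0.172) = 969.
From dy/dt = 0: 0.00118·969 - 0.445 = 0.0168z*, so z* = 0.699/0.0168 = 41.6.

x* ≈ 969, y* ≈ 29.1, z* ≈ 41.6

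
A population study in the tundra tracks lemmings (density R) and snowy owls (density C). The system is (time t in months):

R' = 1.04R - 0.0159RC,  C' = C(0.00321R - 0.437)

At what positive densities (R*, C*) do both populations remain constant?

R* ≈ 136, C* ≈ 65.4

Set dC/dt = 0 with C > 0: 0.00321R - 0.437 = 0, so R* = 0.437/0.00321 = 136.
Set dR/dt = 0 with R > 0: 1.04 - 0.0159C = 0, so C* = 1.04/0.0159 = 65.4.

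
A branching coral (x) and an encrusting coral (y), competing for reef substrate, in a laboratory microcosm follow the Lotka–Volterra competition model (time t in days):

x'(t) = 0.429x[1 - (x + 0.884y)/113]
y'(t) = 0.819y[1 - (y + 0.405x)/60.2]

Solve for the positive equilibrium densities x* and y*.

x* ≈ 93.1, y* ≈ 22.5

Setting both brackets to zero gives the nullclines x + 0.884y = 113 and 0.405x + y = 60.2.
Substituting y = 60.2 - 0.405x into the first: x(1 - 0.884·0.405) = 113 - 0.884·60.2.
So x* = 59.8/0.642 = 93.1, and then y* = 60.2 - 0.405·93.1 = 22.5.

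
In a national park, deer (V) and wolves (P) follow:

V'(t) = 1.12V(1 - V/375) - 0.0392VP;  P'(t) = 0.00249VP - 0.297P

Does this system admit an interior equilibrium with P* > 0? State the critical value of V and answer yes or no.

The predator equation gives dP/dt > 0 only when V > 0.297/0.00249 = 119.
Without the predator, V → K = 375. Since 375 > 119, the predator can invade and persist.

Threshold V = 119; K > 119, so yes, the predator persists.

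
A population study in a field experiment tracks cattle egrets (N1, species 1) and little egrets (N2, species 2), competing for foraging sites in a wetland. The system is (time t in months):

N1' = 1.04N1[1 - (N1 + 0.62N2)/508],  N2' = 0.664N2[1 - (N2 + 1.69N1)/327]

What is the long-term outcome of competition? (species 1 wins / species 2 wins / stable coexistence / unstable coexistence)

species 1 excludes species 2

Compare the nullcline intercepts: K1/α12 = 508/0.62 = 819 > K2 = 327; K2/α21 = 327/1.69 = 193 < K1 = 508.
Since the inequalities point opposite ways, species 1 can invade but species 2 cannot.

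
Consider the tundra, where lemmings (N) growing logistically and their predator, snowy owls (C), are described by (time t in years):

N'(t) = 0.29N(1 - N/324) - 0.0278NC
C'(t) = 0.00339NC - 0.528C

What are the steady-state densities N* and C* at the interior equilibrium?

N* ≈ 156, C* ≈ 5.42

From dC/dt = 0 with C > 0: 0.00339N* = 0.528, so N* = 156.
Substitute into dN/dt = 0: 0.29(1 - 156/324) = 0.0278C*.
The bracket is 0.519, giving C* = 0.151/0.0278 = 5.42.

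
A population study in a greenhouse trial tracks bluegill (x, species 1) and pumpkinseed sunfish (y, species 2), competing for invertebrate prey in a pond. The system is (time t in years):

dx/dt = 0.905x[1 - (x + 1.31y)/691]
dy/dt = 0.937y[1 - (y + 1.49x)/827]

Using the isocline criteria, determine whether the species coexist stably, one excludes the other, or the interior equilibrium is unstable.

unstable coexistence (outcome depends on initial conditions)

Compare the nullcline intercepts: K1/α12 = 691/1.31 = 527 < K2 = 827; K2/α21 = 827/1.49 = 555 < K1 = 691.
Since both are reversed, neither can invade when rare; the interior point is a saddle.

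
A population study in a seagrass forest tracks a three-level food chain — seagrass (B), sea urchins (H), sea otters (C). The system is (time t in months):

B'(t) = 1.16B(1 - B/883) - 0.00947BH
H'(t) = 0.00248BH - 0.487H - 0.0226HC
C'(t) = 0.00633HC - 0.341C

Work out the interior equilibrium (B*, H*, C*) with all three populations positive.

From dC/dt = 0: 0.00633H* = 0.341, so H* = 53.9.
From dB/dt = 0: 1.16(1 - B*/883) = 0.00947·53.9, giving B* = 883·(1 - 0.44) = 495.
From dH/dt = 0: 0.00248·495 - 0.487 = 0.0226C*, so C* = 0.74/0.0226 = 32.7.

B* ≈ 495, H* ≈ 53.9, C* ≈ 32.7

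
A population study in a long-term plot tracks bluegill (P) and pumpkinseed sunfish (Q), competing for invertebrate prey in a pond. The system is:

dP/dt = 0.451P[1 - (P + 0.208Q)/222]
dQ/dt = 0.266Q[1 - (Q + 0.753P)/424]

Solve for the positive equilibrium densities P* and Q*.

P* ≈ 159, Q* ≈ 305

Setting both brackets to zero gives the nullclines P + 0.208Q = 222 and 0.753P + Q = 424.
Substituting Q = 424 - 0.753P into the first: P(1 - 0.208·0.753) = 222 - 0.208·424.
So P* = 134/0.843 = 159, and then Q* = 424 - 0.753·159 = 305.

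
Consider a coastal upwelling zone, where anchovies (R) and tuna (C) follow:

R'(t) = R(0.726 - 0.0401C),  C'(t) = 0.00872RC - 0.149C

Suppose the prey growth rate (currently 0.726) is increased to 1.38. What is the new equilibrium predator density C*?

C* ≈ 34.4

At the interior fixed point, setting dR/dt = 0 with R > 0 fixes C* = (prey growth rate)/(RC coefficient) — independent of the other coefficients.
With the change, C* = 1.38/0.0401 = 34.4; it rises from 18.1.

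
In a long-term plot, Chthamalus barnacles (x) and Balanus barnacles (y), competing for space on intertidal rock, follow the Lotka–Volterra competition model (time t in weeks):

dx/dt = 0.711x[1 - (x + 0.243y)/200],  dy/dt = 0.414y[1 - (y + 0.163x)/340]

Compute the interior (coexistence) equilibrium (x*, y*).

x* ≈ 122, y* ≈ 320

Setting both brackets to zero gives the nullclines x + 0.243y = 200 and 0.163x + y = 340.
Substituting y = 340 - 0.163x into the first: x(1 - 0.243·0.163) = 200 - 0.243·340.
So x* = 117/0.96 = 122, and then y* = 340 - 0.163·122 = 320.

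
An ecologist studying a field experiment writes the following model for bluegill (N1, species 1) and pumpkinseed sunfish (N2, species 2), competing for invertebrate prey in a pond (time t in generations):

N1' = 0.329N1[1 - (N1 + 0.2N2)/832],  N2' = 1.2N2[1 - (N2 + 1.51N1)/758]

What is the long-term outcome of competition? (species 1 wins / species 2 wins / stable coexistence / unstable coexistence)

species 1 excludes species 2

Compare the nullcline intercepts: K1/α12 = 832/0.2 = 4160 > K2 = 758; K2/α21 = 758/1.51 = 502 < K1 = 832.
Since the inequalities point opposite ways, species 1 can invade but species 2 cannot.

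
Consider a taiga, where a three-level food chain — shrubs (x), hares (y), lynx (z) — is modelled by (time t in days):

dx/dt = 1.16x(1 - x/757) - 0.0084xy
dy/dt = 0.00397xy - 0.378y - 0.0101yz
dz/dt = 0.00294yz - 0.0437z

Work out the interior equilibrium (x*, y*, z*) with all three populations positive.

x* ≈ 676, y* ≈ 14.9, z* ≈ 228

From dz/dt = 0: 0.00294y* = 0.0437, so y* = 14.9.
From dx/dt = 0: 1.16(1 - x*/757) = 0.0084·14.9, giving x* = 757·(1 - 0.108) = 676.
From dy/dt = 0: 0.00397·676 - 0.378 = 0.0101z*, so z* = 2.3/0.0101 = 228.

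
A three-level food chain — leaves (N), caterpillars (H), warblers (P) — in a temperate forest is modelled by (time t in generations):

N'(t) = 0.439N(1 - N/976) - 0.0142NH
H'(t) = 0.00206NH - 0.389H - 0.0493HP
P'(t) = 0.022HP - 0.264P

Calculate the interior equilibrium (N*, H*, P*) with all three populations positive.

N* ≈ 597, H* ≈ 12, P* ≈ 17.1

From dP/dt = 0: 0.022H* = 0.264, so H* = 12.
From dN/dt = 0: 0.439(1 - N*/976) = 0.0142·12, giving N* = 976·(1 - 0.388) = 597.
From dH/dt = 0: 0.00206·597 - 0.389 = 0.0493P*, so P* = 0.841/0.0493 = 17.1.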